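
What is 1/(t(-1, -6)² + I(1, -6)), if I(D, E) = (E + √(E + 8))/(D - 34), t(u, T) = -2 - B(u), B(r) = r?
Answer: 1287/1519 + 33*√2/1519 ≈ 0.87799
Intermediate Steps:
t(u, T) = -2 - u
I(D, E) = (E + √(8 + E))/(-34 + D)
1/(t(-1, -6)² + I(1, -6)) = 1/((-2 - 1*(-1))² + (-6 + √(8 - 6))/(-34 + 1)) = 1/((-2 + 1)² + (-6 + √2)/(-33)) = 1/((-1)² - (-6 + √2)/33) = 1/(1 + (2/11 - √2/33)) = 1/(13/11 - √2/33)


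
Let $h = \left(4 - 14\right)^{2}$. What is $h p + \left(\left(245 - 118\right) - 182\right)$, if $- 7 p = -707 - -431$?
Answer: $\frac{27215}{7} \approx 3887.9$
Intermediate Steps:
$p = \frac{276}{7}$ ($p = - \frac{-707 - -431}{7} = - \frac{-707 + 431}{7} = \left(- \frac{1}{7}\right) \left(-276\right) = \frac{276}{7} \approx 39.429$)
$h = 100$ ($h = \left(4 - 14\right)^{2} = \left(-10\right)^{2} = 100$)
$h p + \left(\left(245 - 118\right) - 182\right) = 100 \cdot \frac{276}{7} + \left(\left(245 - 118\right) - 182\right) = \frac{27600}{7} + \left(127 - 182\right) = \frac{27600}{7} - 55 = \frac{27215}{7}$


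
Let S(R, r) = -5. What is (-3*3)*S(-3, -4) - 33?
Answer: 12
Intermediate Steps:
(-3*3)*S(-3, -4) - 33 = -3*3*(-5) - 33 = -9*(-5) - 33 = 45 - 33 = 12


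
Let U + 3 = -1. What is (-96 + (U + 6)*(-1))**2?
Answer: 9604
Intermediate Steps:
U = -4 (U = -3 - 1 = -4)
(-96 + (U + 6)*(-1))**2 = (-96 + (-4 + 6)*(-1))**2 = (-96 + 2*(-1))**2 = (-96 - 2)**2 = (-98)**2 = 9604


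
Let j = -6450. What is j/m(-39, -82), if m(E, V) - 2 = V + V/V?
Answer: 6450/79 ≈ 81.646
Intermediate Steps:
m(E, V) = 3 + V (m(E, V) = 2 + (V + V/V) = 2 + (V + 1) = 2 + (1 + V) = 3 + V)
j/m(-39, -82) = -6450/(3 - 82) = -6450/(-79) = -6450*(-1/79) = 6450/79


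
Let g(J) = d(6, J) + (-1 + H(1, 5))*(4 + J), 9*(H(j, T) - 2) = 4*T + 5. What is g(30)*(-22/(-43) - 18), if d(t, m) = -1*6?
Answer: -828704/387 ≈ -2141.4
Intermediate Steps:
H(j, T) = 23/9 + 4*T/9 (H(j, T) = 2 + (4*T + 5)/9 = 2 + (5 + 4*T)/9 = 2 + (5/9 + 4*T/9) = 23/9 + 4*T/9)
d(t, m) = -6
g(J) = 82/9 + 34*J/9 (g(J) = -6 + (-1 + (23/9 + (4/9)*5))*(4 + J) = -6 + (-1 + (23/9 + 20/9))*(4 + J) = -6 + (-1 + 43/9)*(4 + J) = -6 + 34*(4 + J)/9 = -6 + (136/9 + 34*J/9) = 82/9 + 34*J/9)
g(30)*(-22/(-43) - 18) = (82/9 + (34/9)*30)*(-22/(-43) - 18) = (82/9 + 340/3)*(-22*(-1/43) - 18) = 1102*(22/43 - 18)/9 = (1102/9)*(-752/43) = -828704/387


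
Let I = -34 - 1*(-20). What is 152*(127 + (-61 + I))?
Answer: 7904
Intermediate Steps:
I = -14 (I = -34 + 20 = -14)
152*(127 + (-61 + I)) = 152*(127 + (-61 - 14)) = 152*(127 - 75) = 152*52 = 7904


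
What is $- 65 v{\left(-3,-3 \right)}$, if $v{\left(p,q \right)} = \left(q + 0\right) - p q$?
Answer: $780$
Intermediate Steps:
$v{\left(p,q \right)} = q - p q$
$- 65 v{\left(-3,-3 \right)} = - 65 \left(- 3 \left(1 - -3\right)\right) = - 65 \left(- 3 \left(1 + 3\right)\right) = - 65 \left(\left(-3\right) 4\right) = \left(-65\right) \left(-12\right) = 780$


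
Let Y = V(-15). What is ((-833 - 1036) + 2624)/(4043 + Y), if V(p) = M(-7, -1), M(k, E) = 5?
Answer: 755/4048 ≈ 0.18651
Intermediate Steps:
V(p) = 5
Y = 5
((-833 - 1036) + 2624)/(4043 + Y) = ((-833 - 1036) + 2624)/(4043 + 5) = (-1869 + 2624)/4048 = 755*(1/4048) = 755/4048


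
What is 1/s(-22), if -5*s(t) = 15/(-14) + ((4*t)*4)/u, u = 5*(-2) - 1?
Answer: -70/433 ≈ -0.16166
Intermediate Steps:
u = -11 (u = -10 - 1 = -11)
s(t) = 3/14 + 16*t/55 (s(t) = -(15/(-14) + ((4*t)*4)/(-11))/5 = -(15*(-1/14) + (16*t)*(-1/11))/5 = -(-15/14 - 16*t/11)/5 = 3/14 + 16*t/55)
1/s(-22) = 1/(3/14 + (16/55)*(-22)) = 1/(3/14 - 32/5) = 1/(-433/70) = -70/433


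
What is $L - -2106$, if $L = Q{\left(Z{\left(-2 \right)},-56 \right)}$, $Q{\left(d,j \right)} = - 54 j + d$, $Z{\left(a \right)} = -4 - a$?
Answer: $5128$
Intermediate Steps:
$Q{\left(d,j \right)} = d - 54 j$
$L = 3022$ ($L = \left(-4 - -2\right) - -3024 = \left(-4 + 2\right) + 3024 = -2 + 3024 = 3022$)
$L - -2106 = 3022 - -2106 = 3022 + 2106 = 5128$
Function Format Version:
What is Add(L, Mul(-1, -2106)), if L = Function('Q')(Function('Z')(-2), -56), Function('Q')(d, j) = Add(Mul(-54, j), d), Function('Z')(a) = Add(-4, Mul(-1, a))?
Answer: 5128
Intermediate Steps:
Function('Q')(d, j) = Add(d, Mul(-54, j))
L = 3022 (L = Add(Add(-4, Mul(-1, -2)), Mul(-54, -56)) = Add(Add(-4, 2), 3024) = Add(-2, 3024) = 3022)
Add(L, Mul(-1, -2106)) = Add(3022, Mul(-1, -2106)) = Add(3022, 2106) = 5128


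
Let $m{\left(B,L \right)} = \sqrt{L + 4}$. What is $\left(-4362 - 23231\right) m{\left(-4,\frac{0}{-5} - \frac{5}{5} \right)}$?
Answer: $- 27593 \sqrt{3} \approx -47793.0$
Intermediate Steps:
$m{\left(B,L \right)} = \sqrt{4 + L}$
$\left(-4362 - 23231\right) m{\left(-4,\frac{0}{-5} - \frac{5}{5} \right)} = \left(-4362 - 23231\right) \sqrt{4 + \left(\frac{0}{-5} - \frac{5}{5}\right)} = - 27593 \sqrt{4 + \left(0 \left(- \frac{1}{5}\right) - 1\right)} = - 27593 \sqrt{4 + \left(0 - 1\right)} = - 27593 \sqrt{4 - 1} = - 27593 \sqrt{3}$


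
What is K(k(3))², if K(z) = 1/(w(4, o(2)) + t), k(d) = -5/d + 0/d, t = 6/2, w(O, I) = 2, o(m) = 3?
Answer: 1/25 ≈ 0.040000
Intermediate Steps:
t = 3 (t = 6*(½) = 3)
k(d) = -5/d (k(d) = -5/d + 0 = -5/d)
K(z) = ⅕ (K(z) = 1/(2 + 3) = 1/5 = ⅕)
K(k(3))² = (⅕)² = 1/25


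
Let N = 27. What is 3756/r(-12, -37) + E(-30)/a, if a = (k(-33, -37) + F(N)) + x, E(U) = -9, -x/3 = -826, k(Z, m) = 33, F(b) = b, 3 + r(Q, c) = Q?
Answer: -353069/1410 ≈ -250.40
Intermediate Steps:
r(Q, c) = -3 + Q
x = 2478 (x = -3*(-826) = 2478)
a = 2538 (a = (33 + 27) + 2478 = 60 + 2478 = 2538)
3756/r(-12, -37) + E(-30)/a = 3756/(-3 - 12) - 9/2538 = 3756/(-15) - 9*1/2538 = 3756*(-1/15) - 1/282 = -1252/5 - 1/282 = -353069/1410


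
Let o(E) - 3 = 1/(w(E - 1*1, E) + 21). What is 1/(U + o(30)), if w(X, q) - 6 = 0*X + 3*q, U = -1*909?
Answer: -117/106001 ≈ -0.0011038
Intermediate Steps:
U = -909
w(X, q) = 6 + 3*q (w(X, q) = 6 + (0*X + 3*q) = 6 + (0 + 3*q) = 6 + 3*q)
o(E) = 3 + 1/(27 + 3*E) (o(E) = 3 + 1/((6 + 3*E) + 21) = 3 + 1/(27 + 3*E))
1/(U + o(30)) = 1/(-909 + (82 + 9*30)/(3*(9 + 30))) = 1/(-909 + (⅓)*(82 + 270)/39) = 1/(-909 + (⅓)*(1/39)*352) = 1/(-909 + 352/117) = 1/(-106001/117) = -117/106001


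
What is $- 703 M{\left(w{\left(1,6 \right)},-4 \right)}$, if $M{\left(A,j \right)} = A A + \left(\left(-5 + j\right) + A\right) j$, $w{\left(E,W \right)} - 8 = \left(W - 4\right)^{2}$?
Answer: $-92796$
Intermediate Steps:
$w{\left(E,W \right)} = 8 + \left(-4 + W\right)^{2}$ ($w{\left(E,W \right)} = 8 + \left(W - 4\right)^{2} = 8 + \left(-4 + W\right)^{2}$)
$M{\left(A,j \right)} = A^{2} + j \left(-5 + A + j\right)$ ($M{\left(A,j \right)} = A^{2} + \left(-5 + A + j\right) j = A^{2} + j \left(-5 + A + j\right)$)
$- 703 M{\left(w{\left(1,6 \right)},-4 \right)} = - 703 \left(\left(8 + \left(-4 + 6\right)^{2}\right)^{2} + \left(-4\right)^{2} - -20 + \left(8 + \left(-4 + 6\right)^{2}\right) \left(-4\right)\right) = - 703 \left(\left(8 + 2^{2}\right)^{2} + 16 + 20 + \left(8 + 2^{2}\right) \left(-4\right)\right) = - 703 \left(\left(8 + 4\right)^{2} + 16 + 20 + \left(8 + 4\right) \left(-4\right)\right) = - 703 \left(12^{2} + 16 + 20 + 12 \left(-4\right)\right) = - 703 \left(144 + 16 + 20 - 48\right) = \left(-703\right) 132 = -92796$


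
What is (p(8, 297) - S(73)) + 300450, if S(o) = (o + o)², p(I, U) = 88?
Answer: 279222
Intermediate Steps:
S(o) = 4*o² (S(o) = (2*o)² = 4*o²)
(p(8, 297) - S(73)) + 300450 = (88 - 4*73²) + 300450 = (88 - 4*5329) + 300450 = (88 - 1*21316) + 300450 = (88 - 21316) + 300450 = -21228 + 300450 = 279222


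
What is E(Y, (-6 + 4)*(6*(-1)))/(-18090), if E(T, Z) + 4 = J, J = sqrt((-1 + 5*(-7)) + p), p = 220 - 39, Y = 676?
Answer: 2/9045 - sqrt(145)/18090 ≈ -0.00044453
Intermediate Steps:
p = 181
J = sqrt(145) (J = sqrt((-1 + 5*(-7)) + 181) = sqrt((-1 - 35) + 181) = sqrt(-36 + 181) = sqrt(145) ≈ 12.042)
E(T, Z) = -4 + sqrt(145)
E(Y, (-6 + 4)*(6*(-1)))/(-18090) = (-4 + sqrt(145))/(-18090) = (-4 + sqrt(145))*(-1/18090) = 2/9045 - sqrt(145)/18090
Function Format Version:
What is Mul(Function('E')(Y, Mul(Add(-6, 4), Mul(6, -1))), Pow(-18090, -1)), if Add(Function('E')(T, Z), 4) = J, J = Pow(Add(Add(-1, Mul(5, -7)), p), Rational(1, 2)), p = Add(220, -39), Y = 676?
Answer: Add(Rational(2, 9045), Mul(Rational(-1, 18090), Pow(145, Rational(1, 2)))) ≈ -0.00044453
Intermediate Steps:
p = 181
J = Pow(145, Rational(1, 2)) (J = Pow(Add(Add(-1, Mul(5, -7)), 181), Rational(1, 2)) = Pow(Add(Add(-1, -35), 181), Rational(1, 2)) = Pow(Add(-36, 181), Rational(1, 2)) = Pow(145, Rational(1, 2)) ≈ 12.042)
Function('E')(T, Z) = Add(-4, Pow(145, Rational(1, 2)))
Mul(Function('E')(Y, Mul(Add(-6, 4), Mul(6, -1))), Pow(-18090, -1)) = Mul(Add(-4, Pow(145, Rational(1, 2))), Pow(-18090, -1)) = Mul(Add(-4, Pow(145, Rational(1, 2))), Rational(-1, 18090)) = Add(Rational(2, 9045), Mul(Rational(-1, 18090), Pow(145, Rational(1, 2))))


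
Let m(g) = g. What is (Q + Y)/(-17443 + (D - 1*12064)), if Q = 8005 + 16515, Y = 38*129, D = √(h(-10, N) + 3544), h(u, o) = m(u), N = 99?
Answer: -45692366/45824185 - 29422*√3534/870659515 ≈ -0.99913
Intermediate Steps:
h(u, o) = u
D = √3534 (D = √(-10 + 3544) = √3534 ≈ 59.447)
Y = 4902
Q = 24520
(Q + Y)/(-17443 + (D - 1*12064)) = (24520 + 4902)/(-17443 + (√3534 - 1*12064)) = 29422/(-17443 + (√3534 - 12064)) = 29422/(-17443 + (-12064 + √3534)) = 29422/(-29507 + √3534)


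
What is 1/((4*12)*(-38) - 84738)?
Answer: -1/86562 ≈ -1.1552e-5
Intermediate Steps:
1/((4*12)*(-38) - 84738) = 1/(48*(-38) - 84738) = 1/(-1824 - 84738) = 1/(-86562) = -1/86562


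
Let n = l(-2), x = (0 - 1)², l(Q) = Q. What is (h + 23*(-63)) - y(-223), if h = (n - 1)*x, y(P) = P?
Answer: -1229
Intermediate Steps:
x = 1 (x = (-1)² = 1)
n = -2
h = -3 (h = (-2 - 1)*1 = -3*1 = -3)
(h + 23*(-63)) - y(-223) = (-3 + 23*(-63)) - 1*(-223) = (-3 - 1449) + 223 = -1452 + 223 = -1229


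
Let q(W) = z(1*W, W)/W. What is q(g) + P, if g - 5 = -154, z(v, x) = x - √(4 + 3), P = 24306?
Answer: 24307 + √7/149 ≈ 24307.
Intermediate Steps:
z(v, x) = x - √7
g = -149 (g = 5 - 154 = -149)
q(W) = (W - √7)/W
q(g) + P = (-149 - √7)/(-149) + 24306 = -(-149 - √7)/149 + 24306 = (1 + √7/149) + 24306 = 24307 + √7/149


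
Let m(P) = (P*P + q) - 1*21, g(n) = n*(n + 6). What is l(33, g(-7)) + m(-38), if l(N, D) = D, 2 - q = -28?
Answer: 1460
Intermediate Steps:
q = 30 (q = 2 - 1*(-28) = 2 + 28 = 30)
g(n) = n*(6 + n)
m(P) = 9 + P² (m(P) = (P*P + 30) - 1*21 = (P² + 30) - 21 = (30 + P²) - 21 = 9 + P²)
l(33, g(-7)) + m(-38) = -7*(6 - 7) + (9 + (-38)²) = -7*(-1) + (9 + 1444) = 7 + 1453 = 1460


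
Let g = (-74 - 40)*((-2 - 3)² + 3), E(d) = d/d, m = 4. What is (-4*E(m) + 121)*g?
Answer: -373464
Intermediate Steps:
E(d) = 1
g = -3192 (g = -114*((-5)² + 3) = -114*(25 + 3) = -114*28 = -3192)
(-4*E(m) + 121)*g = (-4*1 + 121)*(-3192) = (-4 + 121)*(-3192) = 117*(-3192) = -373464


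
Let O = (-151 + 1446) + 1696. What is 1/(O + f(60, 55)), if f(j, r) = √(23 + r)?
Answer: 997/2982001 - √78/8946003 ≈ 0.00033335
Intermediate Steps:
O = 2991 (O = 1295 + 1696 = 2991)
1/(O + f(60, 55)) = 1/(2991 + √(23 + 55)) = 1/(2991 + √78)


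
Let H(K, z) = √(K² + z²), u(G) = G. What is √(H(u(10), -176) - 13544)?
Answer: √(-13544 + 2*√7769) ≈ 115.62*I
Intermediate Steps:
√(H(u(10), -176) - 13544) = √(√(10² + (-176)²) - 13544) = √(√(100 + 30976) - 13544) = √(√31076 - 13544) = √(2*√7769 - 13544) = √(-13544 + 2*√7769)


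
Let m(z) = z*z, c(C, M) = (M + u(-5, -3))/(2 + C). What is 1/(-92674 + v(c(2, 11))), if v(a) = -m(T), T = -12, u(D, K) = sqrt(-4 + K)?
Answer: -1/92818 ≈ -1.0774e-5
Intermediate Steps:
c(C, M) = (M + I*sqrt(7))/(2 + C) (c(C, M) = (M + sqrt(-4 - 3))/(2 + C) = (M + sqrt(-7))/(2 + C) = (M + I*sqrt(7))/(2 + C))
m(z) = z**2
v(a) = -144 (v(a) = -1*(-12)**2 = -1*144 = -144)
1/(-92674 + v(c(2, 11))) = 1/(-92674 - 144) = 1/(-92818) = -1/92818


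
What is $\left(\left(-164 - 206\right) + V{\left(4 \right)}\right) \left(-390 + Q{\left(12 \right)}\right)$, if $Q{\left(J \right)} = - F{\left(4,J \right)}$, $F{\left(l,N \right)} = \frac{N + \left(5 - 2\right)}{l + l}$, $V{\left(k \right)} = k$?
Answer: $\frac{573705}{4} \approx 1.4343 \cdot 10^{5}$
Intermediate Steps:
$F{\left(l,N \right)} = \frac{3 + N}{2 l}$ ($F{\left(l,N \right)} = \frac{N + \left(5 - 2\right)}{2 l} = \left(N + 3\right) \frac{1}{2 l} = \left(3 + N\right) \frac{1}{2 l} = \frac{3 + N}{2 l}$)
$Q{\left(J \right)} = - \frac{3}{8} - \frac{J}{8}$ ($Q{\left(J \right)} = - \frac{3 + J}{2 \cdot 4} = - (\frac{3}{8} + \frac{J}{8}) = - \frac{3}{8} - \frac{J}{8}$)
$\left(\left(-164 - 206\right) + V{\left(4 \right)}\right) \left(-390 + Q{\left(12 \right)}\right) = \left(\left(-164 - 206\right) + 4\right) \left(-390 - \frac{15}{8}\right) = \left(-370 + 4\right) \left(-390 - \frac{15}{8}\right) = \left(-366\right) \left(- \frac{3135}{8}\right) = \frac{573705}{4}$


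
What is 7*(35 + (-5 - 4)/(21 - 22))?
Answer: 308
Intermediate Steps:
7*(35 + (-5 - 4)/(21 - 22)) = 7*(35 - 9/(-1)) = 7*(35 - 9*(-1)) = 7*(35 + 9) = 7*44 = 308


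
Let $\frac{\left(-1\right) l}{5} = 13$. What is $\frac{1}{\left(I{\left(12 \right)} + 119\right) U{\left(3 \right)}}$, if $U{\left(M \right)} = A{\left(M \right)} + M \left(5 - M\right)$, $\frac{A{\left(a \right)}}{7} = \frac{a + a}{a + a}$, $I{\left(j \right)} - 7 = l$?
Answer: $\frac{1}{793} \approx 0.001261$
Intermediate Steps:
$l = -65$ ($l = \left(-5\right) 13 = -65$)
$I{\left(j \right)} = -58$ ($I{\left(j \right)} = 7 - 65 = -58$)
$A{\left(a \right)} = 7$ ($A{\left(a \right)} = 7 \frac{a + a}{a + a} = 7 \frac{2 a}{2 a} = 7 \cdot 2 a \frac{1}{2 a} = 7 \cdot 1 = 7$)
$U{\left(M \right)} = 7 + M \left(5 - M\right)$
$\frac{1}{\left(I{\left(12 \right)} + 119\right) U{\left(3 \right)}} = \frac{1}{\left(-58 + 119\right) \left(7 - 3^{2} + 5 \cdot 3\right)} = \frac{1}{61 \left(7 - 9 + 15\right)} = \frac{1}{61 \cdot 13} = \frac{1}{793}$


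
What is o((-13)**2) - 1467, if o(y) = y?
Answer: -1298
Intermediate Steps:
o((-13)**2) - 1467 = (-13)**2 - 1467 = 169 - 1467 = -1298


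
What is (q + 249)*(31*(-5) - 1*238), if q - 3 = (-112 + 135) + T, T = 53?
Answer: -128904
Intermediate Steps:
q = 79 (q = 3 + ((-112 + 135) + 53) = 3 + (23 + 53) = 3 + 76 = 79)
(q + 249)*(31*(-5) - 1*238) = (79 + 249)*(31*(-5) - 1*238) = 328*(-155 - 238) = 328*(-393) = -128904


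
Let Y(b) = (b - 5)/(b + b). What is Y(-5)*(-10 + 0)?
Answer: -10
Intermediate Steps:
Y(b) = (-5 + b)/(2*b) (Y(b) = (-5 + b)/((2*b)) = (-5 + b)*(1/(2*b)) = (-5 + b)/(2*b))
Y(-5)*(-10 + 0) = ((½)*(-5 - 5)/(-5))*(-10 + 0) = ((½)*(-⅕)*(-10))*(-10) = 1*(-10) = -10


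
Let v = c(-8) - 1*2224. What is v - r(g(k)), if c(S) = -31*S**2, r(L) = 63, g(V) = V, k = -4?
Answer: -4271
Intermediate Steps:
v = -4208 (v = -31*(-8)**2 - 1*2224 = -31*64 - 2224 = -1984 - 2224 = -4208)
v - r(g(k)) = -4208 - 1*63 = -4208 - 63 = -4271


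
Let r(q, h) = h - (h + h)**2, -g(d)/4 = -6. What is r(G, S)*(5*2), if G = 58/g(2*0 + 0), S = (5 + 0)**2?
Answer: -24750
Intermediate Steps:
S = 25 (S = 5**2 = 25)
g(d) = 24 (g(d) = -4*(-6) = 24)
G = 29/12 (G = 58/24 = 58*(1/24) = 29/12 ≈ 2.4167)
r(q, h) = h - 4*h**2 (r(q, h) = h - (2*h)**2 = h - 4*h**2)
r(G, S)*(5*2) = (25*(1 - 4*25))*(5*2) = (25*(1 - 100))*10 = (25*(-99))*10 = -2475*10 = -24750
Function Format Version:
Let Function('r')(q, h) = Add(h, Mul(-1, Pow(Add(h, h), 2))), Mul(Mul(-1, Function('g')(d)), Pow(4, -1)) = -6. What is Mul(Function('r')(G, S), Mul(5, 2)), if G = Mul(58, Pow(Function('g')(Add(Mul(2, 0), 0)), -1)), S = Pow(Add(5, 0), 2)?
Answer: -24750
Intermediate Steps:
S = 25 (S = Pow(5, 2) = 25)
Function('g')(d) = 24 (Function('g')(d) = Mul(-4, -6) = 24)
G = Rational(29, 12) (G = Mul(58, Pow(24, -1)) = Mul(58, Rational(1, 24)) = Rational(29, 12) ≈ 2.4167)
Function('r')(q, h) = Add(h, Mul(-4, Pow(h, 2))) (Function('r')(q, h) = Add(h, Mul(-1, Pow(Mul(2, h), 2))) = Add(h, Mul(-1, Mul(4, Pow(h, 2)))) = Add(h, Mul(-4, Pow(h, 2))))
Mul(Function('r')(G, S), Mul(5, 2)) = Mul(Mul(25, Add(1, Mul(-4, 25))), Mul(5, 2)) = Mul(Mul(25, Add(1, -100)), 10) = Mul(Mul(25, -99), 10) = Mul(-2475, 10) = -24750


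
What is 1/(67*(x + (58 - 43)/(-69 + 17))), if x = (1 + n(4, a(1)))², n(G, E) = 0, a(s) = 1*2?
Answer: 52/2479 ≈ 0.020976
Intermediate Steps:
a(s) = 2
x = 1 (x = (1 + 0)² = 1² = 1)
1/(67*(x + (58 - 43)/(-69 + 17))) = 1/(67*(1 + (58 - 43)/(-69 + 17))) = 1/(67*(1 + 15/(-52))) = 1/(67*(1 + 15*(-1/52))) = 1/(67*(1 - 15/52)) = 1/(67*(37/52)) = 1/(2479/52) = 52/2479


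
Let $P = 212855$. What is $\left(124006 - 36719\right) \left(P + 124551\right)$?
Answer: $29451157522$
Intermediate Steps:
$\left(124006 - 36719\right) \left(P + 124551\right) = \left(124006 - 36719\right) \left(212855 + 124551\right) = 87287 \cdot 337406 = 29451157522$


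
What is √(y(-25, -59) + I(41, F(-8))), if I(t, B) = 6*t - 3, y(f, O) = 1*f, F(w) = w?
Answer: √218 ≈ 14.765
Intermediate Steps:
y(f, O) = f
I(t, B) = -3 + 6*t
√(y(-25, -59) + I(41, F(-8))) = √(-25 + (-3 + 6*41)) = √(-25 + (-3 + 246)) = √(-25 + 243) = √218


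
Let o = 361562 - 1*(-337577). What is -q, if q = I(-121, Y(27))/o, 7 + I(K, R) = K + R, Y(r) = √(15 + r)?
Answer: 128/699139 - √42/699139 ≈ 0.00017381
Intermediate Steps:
o = 699139 (o = 361562 + 337577 = 699139)
I(K, R) = -7 + K + R (I(K, R) = -7 + (K + R) = -7 + K + R)
q = -128/699139 + √42/699139 (q = (-7 - 121 + √(15 + 27))/699139 = (-7 - 121 + √42)*(1/699139) = (-128 + √42)*(1/699139) = -128/699139 + √42/699139 ≈ -0.00017381)
-q = -(-128/699139 + √42/699139) = 128/699139 - √42/699139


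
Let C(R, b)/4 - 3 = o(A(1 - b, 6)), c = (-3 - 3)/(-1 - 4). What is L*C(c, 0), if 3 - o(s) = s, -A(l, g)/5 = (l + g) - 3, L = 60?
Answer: 6240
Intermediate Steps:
c = 6/5 (c = -6/(-5) = -6*(-⅕) = 6/5 ≈ 1.2000)
A(l, g) = 15 - 5*g - 5*l (A(l, g) = -5*((l + g) - 3) = -5*((g + l) - 3) = -5*(-3 + g + l) = 15 - 5*g - 5*l)
o(s) = 3 - s
C(R, b) = 104 - 20*b (C(R, b) = 12 + 4*(3 - (15 - 5*6 - 5*(1 - b))) = 12 + 4*(3 - (15 - 30 + (-5 + 5*b))) = 12 + 4*(3 - (-20 + 5*b)) = 12 + 4*(3 + (20 - 5*b)) = 12 + 4*(23 - 5*b) = 12 + (92 - 20*b) = 104 - 20*b)
L*C(c, 0) = 60*(104 - 20*0) = 60*(104 + 0) = 60*104 = 6240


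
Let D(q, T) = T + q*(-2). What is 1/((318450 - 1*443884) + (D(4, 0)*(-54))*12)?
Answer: -1/120250 ≈ -8.3160e-6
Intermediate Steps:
D(q, T) = T - 2*q
1/((318450 - 1*443884) + (D(4, 0)*(-54))*12) = 1/((318450 - 1*443884) + ((0 - 2*4)*(-54))*12) = 1/((318450 - 443884) + ((0 - 8)*(-54))*12) = 1/(-125434 - 8*(-54)*12) = 1/(-125434 + 432*12) = 1/(-125434 + 5184) = 1/(-120250) = -1/120250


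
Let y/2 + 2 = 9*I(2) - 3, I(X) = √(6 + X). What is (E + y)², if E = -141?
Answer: 25393 - 10872*√2 ≈ 10018.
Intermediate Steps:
y = -10 + 36*√2 (y = -4 + 2*(9*√(6 + 2) - 3) = -4 + 2*(9*√8 - 3) = -4 + 2*(9*(2*√2) - 3) = -4 + 2*(18*√2 - 3) = -4 + 2*(-3 + 18*√2) = -4 + (-6 + 36*√2) = -10 + 36*√2 ≈ 40.912)
(E + y)² = (-141 + (-10 + 36*√2))² = (-151 + 36*√2)²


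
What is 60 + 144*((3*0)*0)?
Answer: 60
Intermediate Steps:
60 + 144*((3*0)*0) = 60 + 144*(0*0) = 60 + 144*0 = 60 + 0 = 60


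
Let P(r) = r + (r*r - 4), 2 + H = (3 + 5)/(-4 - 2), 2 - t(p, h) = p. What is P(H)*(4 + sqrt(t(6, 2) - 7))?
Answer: 136/9 + 34*I*sqrt(11)/9 ≈ 15.111 + 12.529*I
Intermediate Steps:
t(p, h) = 2 - p
H = -10/3 (H = -2 + (3 + 5)/(-4 - 2) = -2 + 8/(-6) = -2 + 8*(-1/6) = -2 - 4/3 = -10/3 ≈ -3.3333)
P(r) = -4 + r + r**2 (P(r) = r + (r**2 - 4) = r + (-4 + r**2) = -4 + r + r**2)
P(H)*(4 + sqrt(t(6, 2) - 7)) = (-4 - 10/3 + (-10/3)**2)*(4 + sqrt((2 - 1*6) - 7)) = (-4 - 10/3 + 100/9)*(4 + sqrt((2 - 6) - 7)) = 34*(4 + sqrt(-4 - 7))/9 = 34*(4 + sqrt(-11))/9 = 34*(4 + I*sqrt(11))/9 = 136/9 + 34*I*sqrt(11)/9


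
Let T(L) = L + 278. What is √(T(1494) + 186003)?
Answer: 5*√7511 ≈ 433.33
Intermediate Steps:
T(L) = 278 + L
√(T(1494) + 186003) = √((278 + 1494) + 186003) = √(1772 + 186003) = √187775 = 5*√7511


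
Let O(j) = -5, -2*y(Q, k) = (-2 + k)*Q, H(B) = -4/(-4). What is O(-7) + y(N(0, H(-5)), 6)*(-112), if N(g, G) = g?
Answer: -5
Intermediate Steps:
H(B) = 1 (H(B) = -4*(-¼) = 1)
y(Q, k) = -Q*(-2 + k)/2 (y(Q, k) = -(-2 + k)*Q/2 = -Q*(-2 + k)/2)
O(-7) + y(N(0, H(-5)), 6)*(-112) = -5 + ((½)*0*(2 - 1*6))*(-112) = -5 + ((½)*0*(2 - 6))*(-112) = -5 + ((½)*0*(-4))*(-112) = -5 + 0*(-112) = -5 + 0 = -5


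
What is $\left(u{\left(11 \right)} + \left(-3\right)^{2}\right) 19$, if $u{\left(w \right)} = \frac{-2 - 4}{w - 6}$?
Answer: $\frac{741}{5} \approx 148.2$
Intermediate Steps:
$u{\left(w \right)} = - \frac{6}{-6 + w}$
$\left(u{\left(11 \right)} + \left(-3\right)^{2}\right) 19 = \left(- \frac{6}{-6 + 11} + \left(-3\right)^{2}\right) 19 = \left(- \frac{6}{5} + 9\right) 19 = \frac{39}{5} \cdot 19 = \frac{741}{5}$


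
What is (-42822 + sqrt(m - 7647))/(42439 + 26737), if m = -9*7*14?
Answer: -21411/34588 + I*sqrt(8529)/69176 ≈ -0.61903 + 0.001335*I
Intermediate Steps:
m = -882 (m = -63*14 = -882)
(-42822 + sqrt(m - 7647))/(42439 + 26737) = (-42822 + sqrt(-882 - 7647))/(42439 + 26737) = (-42822 + sqrt(-8529))/69176 = (-42822 + I*sqrt(8529))*(1/69176) = -21411/34588 + I*sqrt(8529)/69176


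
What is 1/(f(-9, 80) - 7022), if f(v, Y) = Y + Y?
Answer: -1/6862 ≈ -0.00014573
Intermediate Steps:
f(v, Y) = 2*Y
1/(f(-9, 80) - 7022) = 1/(2*80 - 7022) = 1/(160 - 7022) = 1/(-6862) = -1/6862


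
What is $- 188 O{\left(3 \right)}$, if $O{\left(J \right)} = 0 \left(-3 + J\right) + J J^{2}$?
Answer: $-5076$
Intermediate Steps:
$O{\left(J \right)} = J^{3}$ ($O{\left(J \right)} = 0 + J^{3} = J^{3}$)
$- 188 O{\left(3 \right)} = - 188 \cdot 3^{3} = \left(-188\right) 27 = -5076$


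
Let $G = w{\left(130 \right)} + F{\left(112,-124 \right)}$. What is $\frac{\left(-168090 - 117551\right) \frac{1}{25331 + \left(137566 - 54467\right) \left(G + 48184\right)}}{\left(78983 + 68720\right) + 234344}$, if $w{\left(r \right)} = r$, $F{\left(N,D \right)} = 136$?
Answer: $- \frac{285641}{1538186888620407} \approx -1.857 \cdot 10^{-10}$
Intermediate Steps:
$G = 266$ ($G = 130 + 136 = 266$)
$\frac{\left(-168090 - 117551\right) \frac{1}{25331 + \left(137566 - 54467\right) \left(G + 48184\right)}}{\left(78983 + 68720\right) + 234344} = \frac{\left(-168090 - 117551\right) \frac{1}{25331 + \left(137566 - 54467\right) \left(266 + 48184\right)}}{\left(78983 + 68720\right) + 234344} = \frac{\left(-285641\right) \frac{1}{25331 + 83099 \cdot 48450}}{147703 + 234344} = \frac{\left(-285641\right) \frac{1}{25331 + 4026146550}}{382047} = - \frac{285641}{4026171881} \cdot \frac{1}{382047} = \left(-285641\right) \frac{1}{4026171881} \cdot \frac{1}{382047} = \left(- \frac{285641}{4026171881}\right) \frac{1}{382047} = - \frac{285641}{1538186888620407}$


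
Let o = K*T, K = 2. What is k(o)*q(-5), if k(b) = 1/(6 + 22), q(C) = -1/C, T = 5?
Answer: 1/140 ≈ 0.0071429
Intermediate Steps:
o = 10 (o = 2*5 = 10)
k(b) = 1/28
k(o)*q(-5) = (-1/(-5))/28 = (-1*(-⅕))/28 = (1/28)*(⅕) = 1/140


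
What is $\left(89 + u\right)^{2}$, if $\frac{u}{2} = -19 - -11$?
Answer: $5329$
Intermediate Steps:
$u = -16$ ($u = 2 \left(-19 - -11\right) = 2 \left(-19 + 11\right) = 2 \left(-8\right) = -16$)
$\left(89 + u\right)^{2} = \left(89 - 16\right)^{2} = 73^{2} = 5329$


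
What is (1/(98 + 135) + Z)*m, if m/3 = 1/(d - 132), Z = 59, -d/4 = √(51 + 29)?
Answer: -340263/235097 + 41244*√5/235097 ≈ -1.0550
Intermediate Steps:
d = -16*√5 (d = -4*√(51 + 29) = -16*√5 ≈ -35.777)
m = 3/(-132 - 16*√5) (m = 3/(-16*√5 - 132) = 3/(-132 - 16*√5) ≈ -0.017881)
(1/(98 + 135) + Z)*m = (1/(98 + 135) + 59)*(-99/4036 + 3*√5/1009) = (1/233 + 59)*(-99/4036 + 3*√5/1009) = 13748*(-99/4036 + 3*√5/1009)/233 = -340263/235097 + 41244*√5/235097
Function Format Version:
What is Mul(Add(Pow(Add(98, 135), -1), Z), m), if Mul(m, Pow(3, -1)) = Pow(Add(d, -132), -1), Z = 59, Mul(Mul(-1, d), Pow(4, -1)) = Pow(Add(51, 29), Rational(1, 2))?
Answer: Add(Rational(-340263, 235097), Mul(Rational(41244, 235097), Pow(5, Rational(1, 2)))) ≈ -1.0550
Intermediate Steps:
d = Mul(-16, Pow(5, Rational(1, 2))) (d = Mul(-4, Pow(Add(51, 29), Rational(1, 2))) = Mul(-4, Pow(80, Rational(1, 2))) = Mul(-4, Mul(4, Pow(5, Rational(1, 2)))) = Mul(-16, Pow(5, Rational(1, 2))) ≈ -35.777)
m = Mul(3, Pow(Add(-132, Mul(-16, Pow(5, Rational(1, 2)))), -1)) (m = Mul(3, Pow(Add(Mul(-16, Pow(5, Rational(1, 2))), -132), -1)) = Mul(3, Pow(Add(-132, Mul(-16, Pow(5, Rational(1, 2)))), -1)) ≈ -0.017881)
Mul(Add(Pow(Add(98, 135), -1), Z), m) = Mul(Add(Pow(Add(98, 135), -1), 59), Add(Rational(-99, 4036), Mul(Rational(3, 1009), Pow(5, Rational(1, 2))))) = Mul(Add(Pow(233, -1), 59), Add(Rational(-99, 4036), Mul(Rational(3, 1009), Pow(5, Rational(1, 2))))) = Mul(Add(Rational(1, 233), 59), Add(Rational(-99, 4036), Mul(Rational(3, 1009), Pow(5, Rational(1, 2))))) = Mul(Rational(13748, 233), Add(Rational(-99, 4036), Mul(Rational(3, 1009), Pow(5, Rational(1, 2))))) = Add(Rational(-340263, 235097), Mul(Rational(41244, 235097), Pow(5, Rational(1, 2))))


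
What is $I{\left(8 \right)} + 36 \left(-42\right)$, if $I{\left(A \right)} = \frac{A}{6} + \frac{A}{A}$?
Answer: $- \frac{4529}{3} \approx -1509.7$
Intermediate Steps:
$I{\left(A \right)} = 1 + \frac{A}{6}$ ($I{\left(A \right)} = A \frac{1}{6} + 1 = \frac{A}{6} + 1 = 1 + \frac{A}{6}$)
$I{\left(8 \right)} + 36 \left(-42\right) = \left(1 + \frac{1}{6} \cdot 8\right) + 36 \left(-42\right) = \left(1 + \frac{4}{3}\right) - 1512 = \frac{7}{3} - 1512 = - \frac{4529}{3}$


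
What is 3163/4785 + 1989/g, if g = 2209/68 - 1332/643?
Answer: 420343459453/6363145635 ≈ 66.059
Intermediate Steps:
g = 1329811/43724 (g = 2209*(1/68) - 1332*1/643 = 2209/68 - 1332/643 = 1329811/43724 ≈ 30.414)
3163/4785 + 1989/g = 3163/4785 + 1989/(1329811/43724) = 3163*(1/4785) + 1989*(43724/1329811) = 3163/4785 + 86967036/1329811 = 420343459453/6363145635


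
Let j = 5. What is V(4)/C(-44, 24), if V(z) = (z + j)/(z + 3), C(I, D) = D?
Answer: 3/56 ≈ 0.053571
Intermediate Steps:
V(z) = (5 + z)/(3 + z) (V(z) = (z + 5)/(z + 3) = (5 + z)/(3 + z))
V(4)/C(-44, 24) = ((5 + 4)/(3 + 4))/24 = (9/7)*(1/24) = 3/56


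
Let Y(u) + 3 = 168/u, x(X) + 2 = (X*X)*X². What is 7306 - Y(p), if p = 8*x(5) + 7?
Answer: 5211293/713 ≈ 7309.0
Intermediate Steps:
x(X) = -2 + X⁴ (x(X) = -2 + (X*X)*X² = -2 + X²*X² = -2 + X⁴)
p = 4991 (p = 8*(-2 + 5⁴) + 7 = 8*(-2 + 625) + 7 = 8*623 + 7 = 4984 + 7 = 4991)
Y(u) = -3 + 168/u
7306 - Y(p) = 7306 - (-3 + 168/4991) = 7306 - (-3 + 168*(1/4991)) = 7306 - (-3 + 24/713) = 7306 - 1*(-2115/713) = 7306 + 2115/713 = 5211293/713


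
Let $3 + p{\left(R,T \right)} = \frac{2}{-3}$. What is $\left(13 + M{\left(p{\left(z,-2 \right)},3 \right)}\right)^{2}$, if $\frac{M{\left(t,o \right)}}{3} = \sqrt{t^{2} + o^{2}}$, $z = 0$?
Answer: $\left(13 + \sqrt{202}\right)^{2} \approx 740.53$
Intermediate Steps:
$p{\left(R,T \right)} = - \frac{11}{3}$ ($p{\left(R,T \right)} = -3 + \frac{2}{-3} = -3 + 2 \left(- \frac{1}{3}\right) = -3 - \frac{2}{3} = - \frac{11}{3}$)
$M{\left(t,o \right)} = 3 \sqrt{o^{2} + t^{2}}$ ($M{\left(t,o \right)} = 3 \sqrt{t^{2} + o^{2}} = 3 \sqrt{o^{2} + t^{2}}$)
$\left(13 + M{\left(p{\left(z,-2 \right)},3 \right)}\right)^{2} = \left(13 + 3 \sqrt{3^{2} + \left(- \frac{11}{3}\right)^{2}}\right)^{2} = \left(13 + 3 \sqrt{9 + \frac{121}{9}}\right)^{2} = \left(13 + 3 \sqrt{\frac{202}{9}}\right)^{2} = \left(13 + 3 \frac{\sqrt{202}}{3}\right)^{2} = \left(13 + \sqrt{202}\right)^{2}$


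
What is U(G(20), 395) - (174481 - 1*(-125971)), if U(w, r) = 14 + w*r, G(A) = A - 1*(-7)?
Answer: -289773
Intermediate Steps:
G(A) = 7 + A (G(A) = A + 7 = 7 + A)
U(w, r) = 14 + r*w
U(G(20), 395) - (174481 - 1*(-125971)) = (14 + 395*(7 + 20)) - (174481 - 1*(-125971)) = (14 + 395*27) - (174481 + 125971) = (14 + 10665) - 1*300452 = 10679 - 300452 = -289773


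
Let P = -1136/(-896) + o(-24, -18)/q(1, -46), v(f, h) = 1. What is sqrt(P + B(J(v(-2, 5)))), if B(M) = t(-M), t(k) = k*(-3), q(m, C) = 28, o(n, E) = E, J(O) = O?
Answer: sqrt(58)/4 ≈ 1.9039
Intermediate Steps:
t(k) = -3*k
B(M) = 3*M (B(M) = -(-3)*M = 3*M)
P = 5/8 (P = -1136/(-896) - 18/28 = -1136*(-1/896) - 18*1/28 = 71/56 - 9/14 = 5/8 ≈ 0.62500)
sqrt(P + B(J(v(-2, 5)))) = sqrt(5/8 + 3*1) = sqrt(5/8 + 3) = sqrt(29/8) = sqrt(58)/4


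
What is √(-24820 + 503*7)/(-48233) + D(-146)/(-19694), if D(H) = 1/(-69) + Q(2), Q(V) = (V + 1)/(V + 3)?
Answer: -101/3397215 - 19*I*√59/48233 ≈ -2.973e-5 - 0.0030258*I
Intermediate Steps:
Q(V) = (1 + V)/(3 + V)
D(H) = 202/345 (D(H) = 1/(-69) + (1 + 2)/(3 + 2) = -1/69 + 3/5 = -1/69 + (⅕)*3 = -1/69 + ⅗ = 202/345)
√(-24820 + 503*7)/(-48233) + D(-146)/(-19694) = √(-24820 + 503*7)/(-48233) + (202/345)/(-19694) = √(-24820 + 3521)*(-1/48233) + (202/345)*(-1/19694) = √(-21299)*(-1/48233) - 101/3397215 = (19*I*√59)*(-1/48233) - 101/3397215 = -19*I*√59/48233 - 101/3397215 = -101/3397215 - 19*I*√59/48233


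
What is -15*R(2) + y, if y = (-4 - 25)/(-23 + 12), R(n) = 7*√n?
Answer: 29/11 - 105*√2 ≈ -145.86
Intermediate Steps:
y = 29/11 (y = -29/(-11) = -29*(-1/11) = 29/11 ≈ 2.6364)
-15*R(2) + y = -105*√2 + 29/11 = 29/11 - 105*√2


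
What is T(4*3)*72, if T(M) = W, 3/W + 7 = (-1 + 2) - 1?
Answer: -216/7 ≈ -30.857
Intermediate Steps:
W = -3/7 (W = 3/(-7 + ((-1 + 2) - 1)) = 3/(-7 + (1 - 1)) = 3/(-7 + 0) = 3/(-7) = 3*(-⅐) = -3/7 ≈ -0.42857)
T(M) = -3/7
T(4*3)*72 = -3/7*72 = -216/7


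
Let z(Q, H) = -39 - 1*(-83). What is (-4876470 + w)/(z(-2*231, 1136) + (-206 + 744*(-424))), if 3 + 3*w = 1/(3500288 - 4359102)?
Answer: 12563944696183/813171471156 ≈ 15.451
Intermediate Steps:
z(Q, H) = 44 (z(Q, H) = -39 + 83 = 44)
w = -2576443/2576442 (w = -1 + 1/(3*(3500288 - 4359102)) = -1 + (1/3)/(-858814) = -1 + (1/3)*(-1/858814) = -1 - 1/2576442 = -2576443/2576442 ≈ -1.0000)
(-4876470 + w)/(z(-2*231, 1136) + (-206 + 744*(-424))) = (-4876470 - 2576443/2576442)/(44 + (-206 + 744*(-424))) = -12563944696183/(2576442*(44 + (-206 - 315456))) = -12563944696183/(2576442*(44 - 315662)) = -12563944696183/2576442/(-315618) = -12563944696183/2576442*(-1/315618) = 12563944696183/813171471156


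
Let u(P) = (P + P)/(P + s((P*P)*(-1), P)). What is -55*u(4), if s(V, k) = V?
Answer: 110/3 ≈ 36.667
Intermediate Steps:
u(P) = 2*P/(P - P²) (u(P) = (P + P)/(P + (P*P)*(-1)) = (2*P)/(P + P²*(-1)) = (2*P)/(P - P²) = 2*P/(P - P²))
-55*u(4) = -(-110)/(-1 + 4) = -(-110)/3 = -55*(-⅔) = 110/3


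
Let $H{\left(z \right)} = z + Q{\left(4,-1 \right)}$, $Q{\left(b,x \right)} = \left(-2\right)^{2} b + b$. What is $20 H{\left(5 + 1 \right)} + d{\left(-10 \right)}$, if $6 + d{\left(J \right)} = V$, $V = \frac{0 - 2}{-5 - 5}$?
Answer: $\frac{2571}{5} \approx 514.2$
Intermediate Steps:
$V = \frac{1}{5}$ ($V = - \frac{2}{-10} = \left(-2\right) \left(- \frac{1}{10}\right) = \frac{1}{5} \approx 0.2$)
$Q{\left(b,x \right)} = 5 b$ ($Q{\left(b,x \right)} = 4 b + b = 5 b$)
$d{\left(J \right)} = - \frac{29}{5}$ ($d{\left(J \right)} = -6 + \frac{1}{5} = - \frac{29}{5}$)
$H{\left(z \right)} = 20 + z$ ($H{\left(z \right)} = z + 5 \cdot 4 = z + 20 = 20 + z$)
$20 H{\left(5 + 1 \right)} + d{\left(-10 \right)} = 20 \left(20 + \left(5 + 1\right)\right) - \frac{29}{5} = 20 \left(20 + 6\right) - \frac{29}{5} = 20 \cdot 26 - \frac{29}{5} = 520 - \frac{29}{5} = \frac{2571}{5}$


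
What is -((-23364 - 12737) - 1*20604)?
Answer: 56705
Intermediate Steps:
-((-23364 - 12737) - 1*20604) = -(-36101 - 20604) = -1*(-56705) = 56705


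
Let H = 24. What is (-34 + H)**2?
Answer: 100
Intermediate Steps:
(-34 + H)**2 = (-34 + 24)**2 = (-10)**2 = 100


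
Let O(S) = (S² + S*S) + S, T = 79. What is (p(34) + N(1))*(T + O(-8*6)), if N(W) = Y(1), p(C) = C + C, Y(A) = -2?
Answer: 306174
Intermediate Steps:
p(C) = 2*C
N(W) = -2
O(S) = S + 2*S² (O(S) = (S² + S²) + S = 2*S² + S = S + 2*S²)
(p(34) + N(1))*(T + O(-8*6)) = (2*34 - 2)*(79 + (-8*6)*(1 + 2*(-8*6))) = (68 - 2)*(79 - 48*(1 + 2*(-48))) = 66*(79 - 48*(1 - 96)) = 66*(79 - 48*(-95)) = 66*(79 + 4560) = 66*4639 = 306174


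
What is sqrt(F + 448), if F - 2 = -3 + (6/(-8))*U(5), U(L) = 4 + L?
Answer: sqrt(1761)/2 ≈ 20.982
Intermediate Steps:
F = -31/4 (F = 2 + (-3 + (6/(-8))*(4 + 5)) = 2 + (-3 + (6*(-1/8))*9) = 2 + (-3 - 3/4*9) = 2 + (-3 - 27/4) = 2 - 39/4 = -31/4 ≈ -7.7500)
sqrt(F + 448) = sqrt(-31/4 + 448) = sqrt(1761/4) = sqrt(1761)/2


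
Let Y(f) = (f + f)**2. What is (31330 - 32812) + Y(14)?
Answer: -698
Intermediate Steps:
Y(f) = 4*f**2 (Y(f) = (2*f)**2 = 4*f**2)
(31330 - 32812) + Y(14) = (31330 - 32812) + 4*14**2 = -1482 + 4*196 = -1482 + 784 = -698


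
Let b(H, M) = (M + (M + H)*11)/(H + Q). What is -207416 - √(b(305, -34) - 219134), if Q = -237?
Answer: -207416 - I*√253268805/34 ≈ -2.0742e+5 - 468.07*I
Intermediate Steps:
b(H, M) = (11*H + 12*M)/(-237 + H) (b(H, M) = (M + (M + H)*11)/(H - 237) = (M + (H + M)*11)/(-237 + H) = (M + (11*H + 11*M))/(-237 + H) = (11*H + 12*M)/(-237 + H))
-207416 - √(b(305, -34) - 219134) = -207416 - √((11*305 + 12*(-34))/(-237 + 305) - 219134) = -207416 - √((3355 - 408)/68 - 219134) = -207416 - √((1/68)*2947 - 219134) = -207416 - √(2947/68 - 219134) = -207416 - √(-14898165/68) = -207416 - I*√253268805/34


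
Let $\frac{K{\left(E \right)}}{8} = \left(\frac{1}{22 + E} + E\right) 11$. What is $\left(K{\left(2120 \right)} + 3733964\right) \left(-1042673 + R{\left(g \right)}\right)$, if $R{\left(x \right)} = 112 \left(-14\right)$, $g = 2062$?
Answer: $- \frac{4384643953292768}{1071} \approx -4.094 \cdot 10^{12}$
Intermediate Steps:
$K{\left(E \right)} = 88 E + \frac{88}{22 + E}$ ($K{\left(E \right)} = 8 \left(\frac{1}{22 + E} + E\right) 11 = 8 \left(E + \frac{1}{22 + E}\right) 11 = 8 \left(11 E + \frac{11}{22 + E}\right) = 88 E + \frac{88}{22 + E}$)
$R{\left(x \right)} = -1568$
$\left(K{\left(2120 \right)} + 3733964\right) \left(-1042673 + R{\left(g \right)}\right) = \left(\frac{88 \left(1 + 2120^{2} + 22 \cdot 2120\right)}{22 + 2120} + 3733964\right) \left(-1042673 - 1568\right) = \left(\frac{88 \left(1 + 4494400 + 46640\right)}{2142} + 3733964\right) \left(-1044241\right) = \left(88 \cdot \frac{1}{2142} \cdot 4541041 + 3733964\right) \left(-1044241\right) = \left(\frac{199805804}{1071} + 3733964\right) \left(-1044241\right) = \frac{4198881248}{1071} \left(-1044241\right) = - \frac{4384643953292768}{1071}$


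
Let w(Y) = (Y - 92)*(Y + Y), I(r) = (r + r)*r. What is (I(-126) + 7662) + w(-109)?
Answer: 83232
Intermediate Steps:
I(r) = 2*r**2 (I(r) = (2*r)*r = 2*r**2)
w(Y) = 2*Y*(-92 + Y) (w(Y) = (-92 + Y)*(2*Y) = 2*Y*(-92 + Y))
(I(-126) + 7662) + w(-109) = (2*(-126)**2 + 7662) + 2*(-109)*(-92 - 109) = (2*15876 + 7662) + 2*(-109)*(-201) = (31752 + 7662) + 43818 = 39414 + 43818 = 83232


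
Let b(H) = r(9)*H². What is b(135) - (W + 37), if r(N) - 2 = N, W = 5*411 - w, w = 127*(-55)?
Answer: 191398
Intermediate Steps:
w = -6985
W = 9040 (W = 5*411 - 1*(-6985) = 2055 + 6985 = 9040)
r(N) = 2 + N
b(H) = 11*H² (b(H) = (2 + 9)*H² = 11*H²)
b(135) - (W + 37) = 11*135² - (9040 + 37) = 11*18225 - 1*9077 = 200475 - 9077 = 191398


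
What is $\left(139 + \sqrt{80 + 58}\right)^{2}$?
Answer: $\left(139 + \sqrt{138}\right)^{2} \approx 22725.0$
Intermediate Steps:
$\left(139 + \sqrt{80 + 58}\right)^{2} = \left(139 + \sqrt{138}\right)^{2}$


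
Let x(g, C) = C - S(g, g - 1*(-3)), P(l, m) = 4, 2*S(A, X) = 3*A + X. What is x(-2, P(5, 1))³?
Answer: 2197/8 ≈ 274.63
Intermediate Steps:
S(A, X) = X/2 + 3*A/2 (S(A, X) = (3*A + X)/2 = (X + 3*A)/2 = X/2 + 3*A/2)
x(g, C) = -3/2 + C - 2*g (x(g, C) = C - ((g - 1*(-3))/2 + 3*g/2) = C - ((g + 3)/2 + 3*g/2) = C - ((3 + g)/2 + 3*g/2) = C - ((3/2 + g/2) + 3*g/2) = C - (3/2 + 2*g) = C + (-3/2 - 2*g) = -3/2 + C - 2*g)
x(-2, P(5, 1))³ = (-3/2 + 4 - 2*(-2))³ = (-3/2 + 4 + 4)³ = (13/2)³ = 2197/8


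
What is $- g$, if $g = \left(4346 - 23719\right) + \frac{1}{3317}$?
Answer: $\frac{64260240}{3317} \approx 19373.0$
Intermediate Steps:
$g = - \frac{64260240}{3317}$ ($g = -19373 + \frac{1}{3317} = - \frac{64260240}{3317} \approx -19373.0$)
$- g = \left(-1\right) \left(- \frac{64260240}{3317}\right) = \frac{64260240}{3317}$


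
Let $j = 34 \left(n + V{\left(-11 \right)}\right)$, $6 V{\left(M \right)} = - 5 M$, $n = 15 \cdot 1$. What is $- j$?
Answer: $- \frac{2465}{3} \approx -821.67$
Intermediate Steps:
$n = 15$
$V{\left(M \right)} = - \frac{5 M}{6}$ ($V{\left(M \right)} = \frac{\left(-5\right) M}{6} = - \frac{5 M}{6}$)
$j = \frac{2465}{3}$ ($j = 34 \left(15 - - \frac{55}{6}\right) = 34 \left(15 + \frac{55}{6}\right) = 34 \cdot \frac{145}{6} = \frac{2465}{3} \approx 821.67$)
$- j = \left(-1\right) \frac{2465}{3} = - \frac{2465}{3}$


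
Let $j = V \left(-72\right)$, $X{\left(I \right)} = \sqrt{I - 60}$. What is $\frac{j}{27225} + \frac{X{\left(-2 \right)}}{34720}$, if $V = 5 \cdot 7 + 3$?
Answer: $- \frac{304}{3025} + \frac{i \sqrt{62}}{34720} \approx -0.1005 + 0.00022679 i$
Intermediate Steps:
$X{\left(I \right)} = \sqrt{-60 + I}$
$V = 38$ ($V = 35 + 3 = 38$)
$j = -2736$ ($j = 38 \left(-72\right) = -2736$)
$\frac{j}{27225} + \frac{X{\left(-2 \right)}}{34720} = - \frac{2736}{27225} + \frac{\sqrt{-60 - 2}}{34720} = \left(-2736\right) \frac{1}{27225} + \sqrt{-62} \cdot \frac{1}{34720} = - \frac{304}{3025} + i \sqrt{62} \cdot \frac{1}{34720} = - \frac{304}{3025} + \frac{i \sqrt{62}}{34720}$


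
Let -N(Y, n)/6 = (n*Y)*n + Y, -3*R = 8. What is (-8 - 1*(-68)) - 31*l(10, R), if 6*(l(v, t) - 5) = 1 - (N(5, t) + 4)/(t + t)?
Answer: 2107/16 ≈ 131.69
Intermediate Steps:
R = -8/3 (R = -⅓*8 = -8/3 ≈ -2.6667)
N(Y, n) = -6*Y - 6*Y*n² (N(Y, n) = -6*((n*Y)*n + Y) = -6*((Y*n)*n + Y) = -6*(Y*n² + Y) = -6*(Y + Y*n²) = -6*Y - 6*Y*n²)
l(v, t) = 31/6 - (-26 - 30*t²)/(12*t) (l(v, t) = 5 + (1 - (-6*5*(1 + t²) + 4)/(t + t))/6 = 5 + (1 - ((-30 - 30*t²) + 4)/(2*t))/6 = 5 + (1 - (-26 - 30*t²)*1/(2*t))/6 = 5 + (1 - (-26 - 30*t²)/(2*t))/6 = 5 + (⅙ - (-26 - 30*t²)/(12*t)) = 31/6 - (-26 - 30*t²)/(12*t))
(-8 - 1*(-68)) - 31*l(10, R) = (-8 - 1*(-68)) - 31*(13 + 15*(-8/3)² + 31*(-8/3))/(6*(-8/3)) = (-8 + 68) - 31*(-3)*(13 + 15*(64/9) - 248/3)/(6*8) = 60 - 31*(-3)*(13 + 320/3 - 248/3)/(6*8) = 60 - 31*(-3)*37/(6*8) = 60 - 31*(-37/16) = 60 + 1147/16 = 2107/16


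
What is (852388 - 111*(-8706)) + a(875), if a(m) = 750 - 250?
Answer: 1819254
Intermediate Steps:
a(m) = 500
(852388 - 111*(-8706)) + a(875) = (852388 - 111*(-8706)) + 500 = (852388 + 966366) + 500 = 1818754 + 500 = 1819254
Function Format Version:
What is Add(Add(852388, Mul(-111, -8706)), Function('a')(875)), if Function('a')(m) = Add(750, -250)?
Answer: 1819254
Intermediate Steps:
Function('a')(m) = 500
Add(Add(852388, Mul(-111, -8706)), Function('a')(875)) = Add(Add(852388, Mul(-111, -8706)), 500) = Add(Add(852388, 966366), 500) = Add(1818754, 500) = 1819254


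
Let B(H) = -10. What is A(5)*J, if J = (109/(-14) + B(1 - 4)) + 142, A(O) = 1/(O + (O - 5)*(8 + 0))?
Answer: 1739/70 ≈ 24.843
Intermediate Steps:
A(O) = 1/(-40 + 9*O) (A(O) = 1/(O + (-5 + O)*8) = 1/(O + (-40 + 8*O)) = 1/(-40 + 9*O))
J = 1739/14 (J = (109/(-14) - 10) + 142 = (109*(-1/14) - 10) + 142 = (-109/14 - 10) + 142 = -249/14 + 142 = 1739/14 ≈ 124.21)
A(5)*J = (1739/14)/(-40 + 9*5) = (1739/14)/(-40 + 45) = (1739/14)/5 = (⅕)*(1739/14) = 1739/70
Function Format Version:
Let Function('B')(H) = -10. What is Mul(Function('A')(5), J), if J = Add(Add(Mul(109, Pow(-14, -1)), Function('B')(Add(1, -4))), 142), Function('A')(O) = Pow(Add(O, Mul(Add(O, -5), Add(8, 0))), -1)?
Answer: Rational(1739, 70) ≈ 24.843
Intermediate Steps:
Function('A')(O) = Pow(Add(-40, Mul(9, O)), -1) (Function('A')(O) = Pow(Add(O, Mul(Add(-5, O), 8)), -1) = Pow(Add(O, Add(-40, Mul(8, O))), -1) = Pow(Add(-40, Mul(9, O)), -1))
J = Rational(1739, 14) (J = Add(Add(Mul(109, Pow(-14, -1)), -10), 142) = Add(Add(Mul(109, Rational(-1, 14)), -10), 142) = Add(Add(Rational(-109, 14), -10), 142) = Add(Rational(-249, 14), 142) = Rational(1739, 14) ≈ 124.21)
Mul(Function('A')(5), J) = Mul(Pow(Add(-40, Mul(9, 5)), -1), Rational(1739, 14)) = Mul(Pow(Add(-40, 45), -1), Rational(1739, 14)) = Mul(Pow(5, -1), Rational(1739, 14)) = Mul(Rational(1, 5), Rational(1739, 14)) = Rational(1739, 70)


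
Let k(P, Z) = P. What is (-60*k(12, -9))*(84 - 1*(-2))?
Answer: -61920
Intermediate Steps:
(-60*k(12, -9))*(84 - 1*(-2)) = (-60*12)*(84 - 1*(-2)) = -720*(84 + 2) = -720*86 = -61920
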